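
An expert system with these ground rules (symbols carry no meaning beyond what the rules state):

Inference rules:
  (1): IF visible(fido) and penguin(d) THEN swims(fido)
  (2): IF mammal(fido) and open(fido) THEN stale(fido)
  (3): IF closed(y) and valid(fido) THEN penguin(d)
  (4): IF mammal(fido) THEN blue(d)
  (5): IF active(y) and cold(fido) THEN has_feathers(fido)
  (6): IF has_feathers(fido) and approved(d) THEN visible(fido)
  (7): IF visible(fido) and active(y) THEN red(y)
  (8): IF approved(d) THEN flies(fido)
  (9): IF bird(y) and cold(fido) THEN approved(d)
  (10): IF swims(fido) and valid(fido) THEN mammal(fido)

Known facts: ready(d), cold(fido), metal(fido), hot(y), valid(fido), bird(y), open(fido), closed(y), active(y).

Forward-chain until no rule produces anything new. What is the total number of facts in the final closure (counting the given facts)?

[1] (3) [IF closed(y) and valid(fido) THEN penguin(d)]; (5) [IF active(y) and cold(fido) THEN has_feathers(fido)]; (9) [IF bird(y) and cold(fido) THEN approved(d)]. ⇒ new: penguin(d), has_feathers(fido), approved(d).
[2] (6) [IF has_feathers(fido) and approved(d) THEN visible(fido)]; (8) [IF approved(d) THEN flies(fido)]. ⇒ new: visible(fido), flies(fido).
[3] (1) [IF visible(fido) and penguin(d) THEN swims(fido)]; (7) [IF visible(fido) and active(y) THEN red(y)]. ⇒ new: swims(fido), red(y).
[4] (10) [IF swims(fido) and valid(fido) THEN mammal(fido)]. ⇒ new: mammal(fido).
[5] (2) [IF mammal(fido) and open(fido) THEN stale(fido)]; (4) [IF mammal(fido) THEN blue(d)]. ⇒ new: stale(fido), blue(d).
Closure: {active(y), approved(d), bird(y), blue(d), closed(y), cold(fido), flies(fido), has_feathers(fido), hot(y), mammal(fido), metal(fido), open(fido), penguin(d), ready(d), red(y), stale(fido), swims(fido), valid(fido), visible(fido)} — 19 facts.

19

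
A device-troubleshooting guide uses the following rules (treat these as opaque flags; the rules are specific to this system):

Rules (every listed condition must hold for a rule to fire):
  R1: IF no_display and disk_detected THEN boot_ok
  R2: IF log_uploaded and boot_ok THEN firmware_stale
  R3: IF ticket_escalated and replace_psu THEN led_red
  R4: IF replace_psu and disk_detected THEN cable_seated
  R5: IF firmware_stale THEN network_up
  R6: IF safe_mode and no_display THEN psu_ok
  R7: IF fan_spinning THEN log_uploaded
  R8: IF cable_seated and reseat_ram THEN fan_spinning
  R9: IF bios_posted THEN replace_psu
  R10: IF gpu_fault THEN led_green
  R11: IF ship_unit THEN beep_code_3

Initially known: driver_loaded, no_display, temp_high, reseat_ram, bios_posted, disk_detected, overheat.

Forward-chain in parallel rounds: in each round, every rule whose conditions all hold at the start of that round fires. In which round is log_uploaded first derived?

[1] R1 [IF no_display and disk_detected THEN boot_ok]; R9 [IF bios_posted THEN replace_psu]. ⇒ new: boot_ok, replace_psu.
[2] R4 [IF replace_psu and disk_detected THEN cable_seated]. ⇒ new: cable_seated.
[3] R8 [IF cable_seated and reseat_ram THEN fan_spinning]. ⇒ new: fan_spinning.
[4] R7 [IF fan_spinning THEN log_uploaded]. ⇒ new: log_uploaded.
log_uploaded first appears in round 4.

4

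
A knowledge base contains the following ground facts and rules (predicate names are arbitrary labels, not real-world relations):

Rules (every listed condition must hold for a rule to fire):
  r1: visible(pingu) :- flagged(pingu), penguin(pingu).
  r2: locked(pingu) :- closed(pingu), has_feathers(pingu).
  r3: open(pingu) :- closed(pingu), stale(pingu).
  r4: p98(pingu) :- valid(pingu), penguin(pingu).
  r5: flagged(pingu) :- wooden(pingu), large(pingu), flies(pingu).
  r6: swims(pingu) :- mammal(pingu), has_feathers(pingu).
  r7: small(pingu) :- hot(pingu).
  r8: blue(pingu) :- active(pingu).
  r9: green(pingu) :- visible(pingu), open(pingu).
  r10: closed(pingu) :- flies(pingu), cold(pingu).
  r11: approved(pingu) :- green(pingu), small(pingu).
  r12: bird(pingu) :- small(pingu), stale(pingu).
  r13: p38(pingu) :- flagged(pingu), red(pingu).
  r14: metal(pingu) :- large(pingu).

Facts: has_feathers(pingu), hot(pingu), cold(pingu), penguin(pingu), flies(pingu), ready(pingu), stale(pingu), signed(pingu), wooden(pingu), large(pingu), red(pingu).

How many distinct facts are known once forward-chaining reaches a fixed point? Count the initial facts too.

22

Round 1: r5 [flagged(pingu) :- wooden(pingu), large(pingu), flies(pingu).]; r7 [small(pingu) :- hot(pingu).]; r10 [closed(pingu) :- flies(pingu), cold(pingu).]; r14 [metal(pingu) :- large(pingu).]. Adds flagged(pingu), small(pingu), closed(pingu), metal(pingu).
Round 2: r1 [visible(pingu) :- flagged(pingu), penguin(pingu).]; r2 [locked(pingu) :- closed(pingu), has_feathers(pingu).]; r3 [open(pingu) :- closed(pingu), stale(pingu).]; r12 [bird(pingu) :- small(pingu), stale(pingu).]; r13 [p38(pingu) :- flagged(pingu), red(pingu).]. Adds visible(pingu), locked(pingu), open(pingu), bird(pingu), p38(pingu).
Round 3: r9 [green(pingu) :- visible(pingu), open(pingu).]. Adds green(pingu).
Round 4: r11 [approved(pingu) :- green(pingu), small(pingu).]. Adds approved(pingu).
Closure: {approved(pingu), bird(pingu), closed(pingu), cold(pingu), flagged(pingu), flies(pingu), green(pingu), has_feathers(pingu), hot(pingu), large(pingu), locked(pingu), metal(pingu), open(pingu), p38(pingu), penguin(pingu), ready(pingu), red(pingu), signed(pingu), small(pingu), stale(pingu), visible(pingu), wooden(pingu)} — 22 facts.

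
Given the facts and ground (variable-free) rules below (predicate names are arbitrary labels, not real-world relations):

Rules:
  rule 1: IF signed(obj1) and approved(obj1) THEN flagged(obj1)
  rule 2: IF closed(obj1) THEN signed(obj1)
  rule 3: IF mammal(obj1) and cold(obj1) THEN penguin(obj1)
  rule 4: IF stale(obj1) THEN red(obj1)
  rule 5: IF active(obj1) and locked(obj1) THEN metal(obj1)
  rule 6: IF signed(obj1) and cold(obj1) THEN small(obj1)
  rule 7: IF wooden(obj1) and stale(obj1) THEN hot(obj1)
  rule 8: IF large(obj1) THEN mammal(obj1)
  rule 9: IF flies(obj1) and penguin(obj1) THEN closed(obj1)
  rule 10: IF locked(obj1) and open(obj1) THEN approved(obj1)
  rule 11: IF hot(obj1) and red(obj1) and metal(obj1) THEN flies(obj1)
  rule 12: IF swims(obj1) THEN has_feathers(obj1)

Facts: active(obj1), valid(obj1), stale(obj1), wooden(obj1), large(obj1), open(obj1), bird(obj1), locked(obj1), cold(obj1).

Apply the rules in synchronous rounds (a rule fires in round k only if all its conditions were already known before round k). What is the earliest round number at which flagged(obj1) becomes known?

5

Round 1: rule 4 [IF stale(obj1) THEN red(obj1)]; rule 5 [IF active(obj1) and locked(obj1) THEN metal(obj1)]; rule 7 [IF wooden(obj1) and stale(obj1) THEN hot(obj1)]; rule 8 [IF large(obj1) THEN mammal(obj1)]; rule 10 [IF locked(obj1) and open(obj1) THEN approved(obj1)]. New: red(obj1), metal(obj1), hot(obj1), mammal(obj1), approved(obj1).
Round 2: rule 3 [IF mammal(obj1) and cold(obj1) THEN penguin(obj1)]; rule 11 [IF hot(obj1) and red(obj1) and metal(obj1) THEN flies(obj1)]. New: penguin(obj1), flies(obj1).
Round 3: rule 9 [IF flies(obj1) and penguin(obj1) THEN closed(obj1)]. New: closed(obj1).
Round 4: rule 2 [IF closed(obj1) THEN signed(obj1)]. New: signed(obj1).
Round 5: rule 1 [IF signed(obj1) and approved(obj1) THEN flagged(obj1)]; rule 6 [IF signed(obj1) and cold(obj1) THEN small(obj1)]. New: flagged(obj1), small(obj1).
flagged(obj1) first appears in round 5.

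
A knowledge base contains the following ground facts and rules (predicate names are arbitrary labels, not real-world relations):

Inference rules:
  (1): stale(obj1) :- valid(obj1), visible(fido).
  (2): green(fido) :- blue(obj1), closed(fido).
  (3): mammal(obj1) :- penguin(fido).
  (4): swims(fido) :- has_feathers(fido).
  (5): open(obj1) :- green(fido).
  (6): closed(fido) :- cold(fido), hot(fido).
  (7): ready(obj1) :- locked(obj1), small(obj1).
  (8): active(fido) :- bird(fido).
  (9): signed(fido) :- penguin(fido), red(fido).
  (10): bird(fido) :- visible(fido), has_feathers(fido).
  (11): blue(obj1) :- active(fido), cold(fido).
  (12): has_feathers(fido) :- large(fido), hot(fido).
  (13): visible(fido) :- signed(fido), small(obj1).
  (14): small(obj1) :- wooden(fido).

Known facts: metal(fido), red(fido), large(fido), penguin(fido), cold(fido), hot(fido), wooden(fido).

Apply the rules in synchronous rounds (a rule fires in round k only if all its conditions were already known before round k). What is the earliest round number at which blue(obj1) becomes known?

Round 1 — (3), (6), (9), (12), (14), derive mammal(obj1), closed(fido), signed(fido), has_feathers(fido), small(obj1).
Round 2 — (4), (13), derive swims(fido), visible(fido).
Round 3 — (10), derive bird(fido).
Round 4 — (8), derive active(fido).
Round 5 — (11), derive blue(obj1).
blue(obj1) first appears in round 5.

5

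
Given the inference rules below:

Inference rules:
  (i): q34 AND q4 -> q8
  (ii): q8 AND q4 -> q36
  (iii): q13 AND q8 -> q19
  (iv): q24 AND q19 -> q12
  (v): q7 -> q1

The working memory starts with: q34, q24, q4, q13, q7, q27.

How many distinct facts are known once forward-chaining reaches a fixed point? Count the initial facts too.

Round 1: (i) [q34 AND q4 -> q8]; (v) [q7 -> q1]. New: q8, q1.
Round 2: (ii) [q8 AND q4 -> q36]; (iii) [q13 AND q8 -> q19]. New: q36, q19.
Round 3: (iv) [q24 AND q19 -> q12]. New: q12.
Closure: {q1, q12, q13, q19, q24, q27, q34, q36, q4, q7, q8} — 11 facts.

11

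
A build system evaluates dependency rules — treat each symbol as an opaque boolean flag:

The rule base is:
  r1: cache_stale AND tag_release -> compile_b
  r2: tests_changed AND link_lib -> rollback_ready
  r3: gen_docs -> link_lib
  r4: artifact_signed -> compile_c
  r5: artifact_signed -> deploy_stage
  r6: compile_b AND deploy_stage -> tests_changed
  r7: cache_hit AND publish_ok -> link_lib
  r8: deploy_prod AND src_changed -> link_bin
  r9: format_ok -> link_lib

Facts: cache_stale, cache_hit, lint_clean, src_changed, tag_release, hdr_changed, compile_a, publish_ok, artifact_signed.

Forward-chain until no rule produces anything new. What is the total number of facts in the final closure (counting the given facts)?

[1] r1 [cache_stale AND tag_release -> compile_b]; r4 [artifact_signed -> compile_c]; r5 [artifact_signed -> deploy_stage]; r7 [cache_hit AND publish_ok -> link_lib]. ⇒ new: compile_b, compile_c, deploy_stage, link_lib.
[2] r6 [compile_b AND deploy_stage -> tests_changed]. ⇒ new: tests_changed.
[3] r2 [tests_changed AND link_lib -> rollback_ready]. ⇒ new: rollback_ready.
Closure: {artifact_signed, cache_hit, cache_stale, compile_a, compile_b, compile_c, deploy_stage, hdr_changed, link_lib, lint_clean, publish_ok, rollback_ready, src_changed, tag_release, tests_changed} — 15 facts.

15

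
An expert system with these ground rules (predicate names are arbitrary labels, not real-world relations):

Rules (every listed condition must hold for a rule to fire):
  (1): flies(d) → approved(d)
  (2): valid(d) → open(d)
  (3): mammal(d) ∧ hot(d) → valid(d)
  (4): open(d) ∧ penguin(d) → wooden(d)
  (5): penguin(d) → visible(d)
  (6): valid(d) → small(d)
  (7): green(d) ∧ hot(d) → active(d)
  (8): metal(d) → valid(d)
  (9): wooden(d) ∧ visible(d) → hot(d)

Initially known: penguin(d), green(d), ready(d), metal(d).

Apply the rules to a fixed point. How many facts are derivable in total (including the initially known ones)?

11

Round 1 — (5), (8), derive visible(d), valid(d).
Round 2 — (2), (6), derive open(d), small(d).
Round 3 — (4), derive wooden(d).
Round 4 — (9), derive hot(d).
Round 5 — (7), derive active(d).
Closure: {active(d), green(d), hot(d), metal(d), open(d), penguin(d), ready(d), small(d), valid(d), visible(d), wooden(d)} — 11 facts.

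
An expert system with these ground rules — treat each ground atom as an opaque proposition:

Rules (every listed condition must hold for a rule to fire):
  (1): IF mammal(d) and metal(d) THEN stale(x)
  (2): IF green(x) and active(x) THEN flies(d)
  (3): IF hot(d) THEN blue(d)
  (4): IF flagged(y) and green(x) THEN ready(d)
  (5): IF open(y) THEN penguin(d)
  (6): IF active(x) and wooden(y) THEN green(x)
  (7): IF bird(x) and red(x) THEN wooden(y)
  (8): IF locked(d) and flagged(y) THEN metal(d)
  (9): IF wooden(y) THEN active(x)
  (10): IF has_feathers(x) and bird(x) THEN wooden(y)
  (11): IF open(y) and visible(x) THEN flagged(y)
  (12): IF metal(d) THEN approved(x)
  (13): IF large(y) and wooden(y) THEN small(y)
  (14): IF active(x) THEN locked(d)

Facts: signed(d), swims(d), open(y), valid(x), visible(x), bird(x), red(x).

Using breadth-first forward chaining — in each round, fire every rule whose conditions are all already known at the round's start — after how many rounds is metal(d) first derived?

Round 1: (5) [IF open(y) THEN penguin(d)]; (7) [IF bird(x) and red(x) THEN wooden(y)]; (11) [IF open(y) and visible(x) THEN flagged(y)]. Adds penguin(d), wooden(y), flagged(y).
Round 2: (9) [IF wooden(y) THEN active(x)]. Adds active(x).
Round 3: (6) [IF active(x) and wooden(y) THEN green(x)]; (14) [IF active(x) THEN locked(d)]. Adds green(x), locked(d).
Round 4: (2) [IF green(x) and active(x) THEN flies(d)]; (4) [IF flagged(y) and green(x) THEN ready(d)]; (8) [IF locked(d) and flagged(y) THEN metal(d)]. Adds flies(d), ready(d), metal(d).
metal(d) first appears in round 4.

4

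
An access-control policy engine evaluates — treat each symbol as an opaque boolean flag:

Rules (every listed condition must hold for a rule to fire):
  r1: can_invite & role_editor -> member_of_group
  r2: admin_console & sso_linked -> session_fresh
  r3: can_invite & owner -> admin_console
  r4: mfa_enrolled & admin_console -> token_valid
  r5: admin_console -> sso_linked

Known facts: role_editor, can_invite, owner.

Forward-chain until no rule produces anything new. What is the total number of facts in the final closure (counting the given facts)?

7

[1] r1 [can_invite & role_editor -> member_of_group]; r3 [can_invite & owner -> admin_console]. ⇒ new: member_of_group, admin_console.
[2] r5 [admin_console -> sso_linked]. ⇒ new: sso_linked.
[3] r2 [admin_console & sso_linked -> session_fresh]. ⇒ new: session_fresh.
Closure: {admin_console, can_invite, member_of_group, owner, role_editor, session_fresh, sso_linked} — 7 facts.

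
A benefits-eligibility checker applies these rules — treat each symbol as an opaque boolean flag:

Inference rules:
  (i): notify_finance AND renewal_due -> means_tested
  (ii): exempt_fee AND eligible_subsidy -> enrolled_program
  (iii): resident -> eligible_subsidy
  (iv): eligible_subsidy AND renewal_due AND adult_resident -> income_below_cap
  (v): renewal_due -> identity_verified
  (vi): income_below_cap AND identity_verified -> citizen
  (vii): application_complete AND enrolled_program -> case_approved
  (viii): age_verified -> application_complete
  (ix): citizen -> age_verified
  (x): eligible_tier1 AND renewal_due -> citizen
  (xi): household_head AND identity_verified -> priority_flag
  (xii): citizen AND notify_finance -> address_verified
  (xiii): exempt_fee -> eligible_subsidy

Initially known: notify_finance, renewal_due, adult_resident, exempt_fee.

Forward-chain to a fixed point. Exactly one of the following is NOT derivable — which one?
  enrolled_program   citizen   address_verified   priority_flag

Round 1 fires (i), (v), (xiii), giving means_tested, identity_verified, eligible_subsidy.
Round 2 fires (ii), (iv), giving enrolled_program, income_below_cap.
Round 3 fires (vi), giving citizen.
Round 4 fires (ix), (xii), giving age_verified, address_verified.
Round 5 fires (viii), giving application_complete.
Round 6 fires (vii), giving case_approved.
Derived: address_verified (round 4), citizen (round 3), enrolled_program (round 2). priority_flag never appears in any round.

priority_flag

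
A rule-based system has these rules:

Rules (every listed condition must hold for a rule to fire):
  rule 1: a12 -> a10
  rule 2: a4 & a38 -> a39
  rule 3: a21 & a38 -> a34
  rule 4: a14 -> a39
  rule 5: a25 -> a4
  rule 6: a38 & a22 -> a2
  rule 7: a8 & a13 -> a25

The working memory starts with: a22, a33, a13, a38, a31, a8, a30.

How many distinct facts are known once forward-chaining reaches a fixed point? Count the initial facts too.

11

Round 1 fires rule 6, rule 7, giving a2, a25.
Round 2 fires rule 5, giving a4.
Round 3 fires rule 2, giving a39.
Closure: {a13, a2, a22, a25, a30, a31, a33, a38, a39, a4, a8} — 11 facts.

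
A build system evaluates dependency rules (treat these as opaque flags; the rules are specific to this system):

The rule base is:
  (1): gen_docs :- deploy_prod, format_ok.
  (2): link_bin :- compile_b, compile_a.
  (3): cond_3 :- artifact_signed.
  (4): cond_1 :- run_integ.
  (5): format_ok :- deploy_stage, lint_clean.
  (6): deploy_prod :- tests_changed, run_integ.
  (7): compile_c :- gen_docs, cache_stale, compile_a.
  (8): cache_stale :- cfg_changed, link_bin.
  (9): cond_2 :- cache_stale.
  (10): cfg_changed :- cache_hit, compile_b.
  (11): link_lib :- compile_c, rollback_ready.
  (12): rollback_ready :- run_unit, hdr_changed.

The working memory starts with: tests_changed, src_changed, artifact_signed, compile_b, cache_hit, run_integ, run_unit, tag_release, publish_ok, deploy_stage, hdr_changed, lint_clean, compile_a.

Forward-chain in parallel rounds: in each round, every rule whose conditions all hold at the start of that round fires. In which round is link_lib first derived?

Round 1 — (2), (3), (4), (5), (6), (10), (12), derive link_bin, cond_3, cond_1, format_ok, deploy_prod, cfg_changed, rollback_ready.
Round 2 — (1), (8), derive gen_docs, cache_stale.
Round 3 — (7), (9), derive compile_c, cond_2.
Round 4 — (11), derive link_lib.
link_lib first appears in round 4.

4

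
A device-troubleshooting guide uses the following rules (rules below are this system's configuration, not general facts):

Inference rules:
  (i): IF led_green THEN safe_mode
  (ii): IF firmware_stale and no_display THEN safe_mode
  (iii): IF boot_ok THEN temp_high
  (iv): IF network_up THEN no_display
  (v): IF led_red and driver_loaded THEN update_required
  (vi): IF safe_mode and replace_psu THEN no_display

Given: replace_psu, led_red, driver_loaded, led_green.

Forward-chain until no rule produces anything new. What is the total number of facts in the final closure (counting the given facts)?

7

Round 1: (i) [IF led_green THEN safe_mode]; (v) [IF led_red and driver_loaded THEN update_required]. Adds safe_mode, update_required.
Round 2: (vi) [IF safe_mode and replace_psu THEN no_display]. Adds no_display.
Closure: {driver_loaded, led_green, led_red, no_display, replace_psu, safe_mode, update_required} — 7 facts.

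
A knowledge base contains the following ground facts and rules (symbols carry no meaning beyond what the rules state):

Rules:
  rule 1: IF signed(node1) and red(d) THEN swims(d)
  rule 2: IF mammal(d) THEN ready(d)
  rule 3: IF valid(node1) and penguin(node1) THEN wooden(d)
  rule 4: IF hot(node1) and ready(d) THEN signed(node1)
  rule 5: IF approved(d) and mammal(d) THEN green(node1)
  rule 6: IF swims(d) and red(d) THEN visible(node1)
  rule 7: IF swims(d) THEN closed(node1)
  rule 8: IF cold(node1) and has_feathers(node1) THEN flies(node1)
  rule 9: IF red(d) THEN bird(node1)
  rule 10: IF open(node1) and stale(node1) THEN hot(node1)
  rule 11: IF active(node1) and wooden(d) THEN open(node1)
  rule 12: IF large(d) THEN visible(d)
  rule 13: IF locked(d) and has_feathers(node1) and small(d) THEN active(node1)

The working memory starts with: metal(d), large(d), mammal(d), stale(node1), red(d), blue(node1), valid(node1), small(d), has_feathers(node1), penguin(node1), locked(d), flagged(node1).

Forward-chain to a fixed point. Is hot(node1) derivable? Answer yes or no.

yes

Round 1 — rule 2, rule 3, rule 9, rule 12, rule 13, derive ready(d), wooden(d), bird(node1), visible(d), active(node1).
Round 2 — rule 11, derive open(node1).
Round 3 — rule 10, derive hot(node1).
Round 4 — rule 4, derive signed(node1).
Round 5 — rule 1, derive swims(d).
Round 6 — rule 6, rule 7, derive visible(node1), closed(node1).
hot(node1) appears in round 3, so it is derivable.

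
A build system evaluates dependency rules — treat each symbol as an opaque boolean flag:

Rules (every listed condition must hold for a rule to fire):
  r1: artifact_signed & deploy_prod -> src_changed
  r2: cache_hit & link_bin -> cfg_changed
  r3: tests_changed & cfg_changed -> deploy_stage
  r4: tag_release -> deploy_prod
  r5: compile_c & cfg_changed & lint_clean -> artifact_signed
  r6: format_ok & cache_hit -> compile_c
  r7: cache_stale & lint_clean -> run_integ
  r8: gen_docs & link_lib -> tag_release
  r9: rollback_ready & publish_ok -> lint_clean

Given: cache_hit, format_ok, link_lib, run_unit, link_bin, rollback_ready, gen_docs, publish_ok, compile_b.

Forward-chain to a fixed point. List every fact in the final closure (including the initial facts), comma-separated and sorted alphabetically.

[1] r2 [cache_hit & link_bin -> cfg_changed]; r6 [format_ok & cache_hit -> compile_c]; r8 [gen_docs & link_lib -> tag_release]; r9 [rollback_ready & publish_ok -> lint_clean]. ⇒ new: cfg_changed, compile_c, tag_release, lint_clean.
[2] r4 [tag_release -> deploy_prod]; r5 [compile_c & cfg_changed & lint_clean -> artifact_signed]. ⇒ new: deploy_prod, artifact_signed.
[3] r1 [artifact_signed & deploy_prod -> src_changed]. ⇒ new: src_changed.

artifact_signed, cache_hit, cfg_changed, compile_b, compile_c, deploy_prod, format_ok, gen_docs, link_bin, link_lib, lint_clean, publish_ok, rollback_ready, run_unit, src_changed, tag_release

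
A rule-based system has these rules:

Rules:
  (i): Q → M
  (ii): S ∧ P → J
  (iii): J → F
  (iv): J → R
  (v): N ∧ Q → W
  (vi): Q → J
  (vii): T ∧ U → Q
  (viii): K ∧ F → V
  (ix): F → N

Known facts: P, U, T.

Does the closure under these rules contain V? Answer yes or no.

Round 1: (vii) [T ∧ U → Q]. New: Q.
Round 2: (i) [Q → M]; (vi) [Q → J]. New: M, J.
Round 3: (iii) [J → F]; (iv) [J → R]. New: F, R.
Round 4: (ix) [F → N]. New: N.
Round 5: (v) [N ∧ Q → W]. New: W.
Fixed point reached. V is concluded only by (viii); (viii) needs K (never derived).

no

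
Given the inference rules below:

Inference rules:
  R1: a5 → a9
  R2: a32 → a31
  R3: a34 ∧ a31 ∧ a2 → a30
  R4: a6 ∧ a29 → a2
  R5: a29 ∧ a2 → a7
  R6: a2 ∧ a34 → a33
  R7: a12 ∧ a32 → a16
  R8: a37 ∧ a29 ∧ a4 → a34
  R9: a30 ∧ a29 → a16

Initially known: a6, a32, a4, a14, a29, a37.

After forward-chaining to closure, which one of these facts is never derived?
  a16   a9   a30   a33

a9

Round 1: R2 [a32 → a31]; R4 [a6 ∧ a29 → a2]; R8 [a37 ∧ a29 ∧ a4 → a34]. Adds a31, a2, a34.
Round 2: R3 [a34 ∧ a31 ∧ a2 → a30]; R5 [a29 ∧ a2 → a7]; R6 [a2 ∧ a34 → a33]. Adds a30, a7, a33.
Round 3: R9 [a30 ∧ a29 → a16]. Adds a16.
Derived: a33 (round 2), a16 (round 3), a30 (round 2). a9 never appears in any round.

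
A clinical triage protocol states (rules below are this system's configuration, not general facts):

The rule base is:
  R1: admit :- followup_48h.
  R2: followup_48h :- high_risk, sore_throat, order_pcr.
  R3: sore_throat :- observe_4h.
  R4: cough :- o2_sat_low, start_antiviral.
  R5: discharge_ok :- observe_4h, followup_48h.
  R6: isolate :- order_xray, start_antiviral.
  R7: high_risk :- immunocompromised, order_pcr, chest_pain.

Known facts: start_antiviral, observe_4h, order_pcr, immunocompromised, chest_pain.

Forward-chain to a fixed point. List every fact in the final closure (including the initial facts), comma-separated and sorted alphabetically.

admit, chest_pain, discharge_ok, followup_48h, high_risk, immunocompromised, observe_4h, order_pcr, sore_throat, start_antiviral

Round 1 fires R3, R7, giving sore_throat, high_risk.
Round 2 fires R2, giving followup_48h.
Round 3 fires R1, R5, giving admit, discharge_ok.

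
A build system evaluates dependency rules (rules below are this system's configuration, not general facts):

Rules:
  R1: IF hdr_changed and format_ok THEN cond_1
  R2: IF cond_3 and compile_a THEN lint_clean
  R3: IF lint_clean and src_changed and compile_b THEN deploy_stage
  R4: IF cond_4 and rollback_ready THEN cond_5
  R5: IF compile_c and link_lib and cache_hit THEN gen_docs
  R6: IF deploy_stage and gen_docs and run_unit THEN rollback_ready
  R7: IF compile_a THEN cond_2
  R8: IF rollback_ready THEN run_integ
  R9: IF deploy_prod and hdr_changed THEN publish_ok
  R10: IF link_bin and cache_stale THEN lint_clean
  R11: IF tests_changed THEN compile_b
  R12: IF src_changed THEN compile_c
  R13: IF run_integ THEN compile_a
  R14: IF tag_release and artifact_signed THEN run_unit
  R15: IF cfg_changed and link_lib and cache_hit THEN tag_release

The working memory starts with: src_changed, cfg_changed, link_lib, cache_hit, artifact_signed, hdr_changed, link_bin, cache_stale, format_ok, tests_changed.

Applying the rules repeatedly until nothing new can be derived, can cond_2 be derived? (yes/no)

[1] R1 [IF hdr_changed and format_ok THEN cond_1]; R10 [IF link_bin and cache_stale THEN lint_clean]; R11 [IF tests_changed THEN compile_b]; R12 [IF src_changed THEN compile_c]; R15 [IF cfg_changed and link_lib and cache_hit THEN tag_release]. ⇒ new: cond_1, lint_clean, compile_b, compile_c, tag_release.
[2] R3 [IF lint_clean and src_changed and compile_b THEN deploy_stage]; R5 [IF compile_c and link_lib and cache_hit THEN gen_docs]; R14 [IF tag_release and artifact_signed THEN run_unit]. ⇒ new: deploy_stage, gen_docs, run_unit.
[3] R6 [IF deploy_stage and gen_docs and run_unit THEN rollback_ready]. ⇒ new: rollback_ready.
[4] R8 [IF rollback_ready THEN run_integ]. ⇒ new: run_integ.
[5] R13 [IF run_integ THEN compile_a]. ⇒ new: compile_a.
[6] R7 [IF compile_a THEN cond_2]. ⇒ new: cond_2.
cond_2 appears in round 6, so it is derivable.

yes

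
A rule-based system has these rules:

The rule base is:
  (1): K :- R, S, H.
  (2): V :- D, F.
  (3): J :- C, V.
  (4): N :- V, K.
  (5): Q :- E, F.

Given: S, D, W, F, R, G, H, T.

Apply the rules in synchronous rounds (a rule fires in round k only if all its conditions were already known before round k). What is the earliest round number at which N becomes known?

Round 1: (1) [K :- R, S, H.]; (2) [V :- D, F.]. Adds K, V.
Round 2: (4) [N :- V, K.]. Adds N.
N first appears in round 2.

2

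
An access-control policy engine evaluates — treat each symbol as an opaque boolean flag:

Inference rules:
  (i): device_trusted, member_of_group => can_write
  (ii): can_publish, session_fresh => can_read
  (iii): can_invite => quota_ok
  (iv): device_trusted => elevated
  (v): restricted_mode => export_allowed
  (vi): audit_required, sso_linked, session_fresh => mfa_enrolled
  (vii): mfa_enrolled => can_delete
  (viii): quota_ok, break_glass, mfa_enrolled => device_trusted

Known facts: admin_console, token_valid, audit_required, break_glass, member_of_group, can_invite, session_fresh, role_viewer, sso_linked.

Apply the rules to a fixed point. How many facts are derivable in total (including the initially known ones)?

Round 1 — (iii), (vi), derive quota_ok, mfa_enrolled.
Round 2 — (vii), (viii), derive can_delete, device_trusted.
Round 3 — (i), (iv), derive can_write, elevated.
Closure: {admin_console, audit_required, break_glass, can_delete, can_invite, can_write, device_trusted, elevated, member_of_group, mfa_enrolled, quota_ok, role_viewer, session_fresh, sso_linked, token_valid} — 15 facts.

15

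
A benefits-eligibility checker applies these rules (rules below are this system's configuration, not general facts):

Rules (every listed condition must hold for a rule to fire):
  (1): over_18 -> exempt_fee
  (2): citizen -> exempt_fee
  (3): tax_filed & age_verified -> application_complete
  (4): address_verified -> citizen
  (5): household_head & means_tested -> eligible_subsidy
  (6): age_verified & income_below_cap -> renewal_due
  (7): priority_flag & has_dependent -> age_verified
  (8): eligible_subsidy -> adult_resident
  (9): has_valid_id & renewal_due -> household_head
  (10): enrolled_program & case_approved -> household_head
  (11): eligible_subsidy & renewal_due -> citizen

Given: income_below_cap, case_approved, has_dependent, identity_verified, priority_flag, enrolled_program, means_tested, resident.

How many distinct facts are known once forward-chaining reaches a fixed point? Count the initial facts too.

15

Round 1: (7) [priority_flag & has_dependent -> age_verified]; (10) [enrolled_program & case_approved -> household_head]. New: age_verified, household_head.
Round 2: (5) [household_head & means_tested -> eligible_subsidy]; (6) [age_verified & income_below_cap -> renewal_due]. New: eligible_subsidy, renewal_due.
Round 3: (8) [eligible_subsidy -> adult_resident]; (11) [eligible_subsidy & renewal_due -> citizen]. New: adult_resident, citizen.
Round 4: (2) [citizen -> exempt_fee]. New: exempt_fee.
Closure: {adult_resident, age_verified, case_approved, citizen, eligible_subsidy, enrolled_program, exempt_fee, has_dependent, household_head, identity_verified, income_below_cap, means_tested, priority_flag, renewal_due, resident} — 15 facts.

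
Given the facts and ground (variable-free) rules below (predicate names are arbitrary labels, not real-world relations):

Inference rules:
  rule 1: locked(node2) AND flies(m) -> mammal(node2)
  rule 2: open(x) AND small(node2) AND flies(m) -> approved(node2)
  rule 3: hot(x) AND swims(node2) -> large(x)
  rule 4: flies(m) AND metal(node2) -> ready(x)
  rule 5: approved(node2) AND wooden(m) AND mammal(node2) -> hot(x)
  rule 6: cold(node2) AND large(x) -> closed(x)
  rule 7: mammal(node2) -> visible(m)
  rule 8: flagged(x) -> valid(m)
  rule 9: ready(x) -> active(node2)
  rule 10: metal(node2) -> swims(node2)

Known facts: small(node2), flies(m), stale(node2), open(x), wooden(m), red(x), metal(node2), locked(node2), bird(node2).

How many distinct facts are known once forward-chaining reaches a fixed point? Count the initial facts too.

17

Round 1 fires rule 1, rule 2, rule 4, rule 10, giving mammal(node2), approved(node2), ready(x), swims(node2).
Round 2 fires rule 5, rule 7, rule 9, giving hot(x), visible(m), active(node2).
Round 3 fires rule 3, giving large(x).
Closure: {active(node2), approved(node2), bird(node2), flies(m), hot(x), large(x), locked(node2), mammal(node2), metal(node2), open(x), ready(x), red(x), small(node2), stale(node2), swims(node2), visible(m), wooden(m)} — 17 facts.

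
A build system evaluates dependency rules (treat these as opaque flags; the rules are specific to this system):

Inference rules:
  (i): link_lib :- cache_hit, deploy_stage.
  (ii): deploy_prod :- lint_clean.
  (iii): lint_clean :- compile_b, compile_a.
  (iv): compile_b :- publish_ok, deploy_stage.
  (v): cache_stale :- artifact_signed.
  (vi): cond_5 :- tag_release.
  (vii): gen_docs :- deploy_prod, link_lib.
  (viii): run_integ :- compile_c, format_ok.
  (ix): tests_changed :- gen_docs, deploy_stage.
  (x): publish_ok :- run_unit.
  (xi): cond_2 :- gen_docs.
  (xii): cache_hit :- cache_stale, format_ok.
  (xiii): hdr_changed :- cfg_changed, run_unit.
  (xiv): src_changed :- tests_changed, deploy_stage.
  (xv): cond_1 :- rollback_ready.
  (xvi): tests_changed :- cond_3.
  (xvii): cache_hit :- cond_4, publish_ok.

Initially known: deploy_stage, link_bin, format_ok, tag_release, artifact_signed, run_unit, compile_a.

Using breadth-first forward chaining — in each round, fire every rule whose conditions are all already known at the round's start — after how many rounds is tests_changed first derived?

6

[1] (v) [cache_stale :- artifact_signed.]; (vi) [cond_5 :- tag_release.]; (x) [publish_ok :- run_unit.]. ⇒ new: cache_stale, cond_5, publish_ok.
[2] (iv) [compile_b :- publish_ok, deploy_stage.]; (xii) [cache_hit :- cache_stale, format_ok.]. ⇒ new: compile_b, cache_hit.
[3] (i) [link_lib :- cache_hit, deploy_stage.]; (iii) [lint_clean :- compile_b, compile_a.]. ⇒ new: link_lib, lint_clean.
[4] (ii) [deploy_prod :- lint_clean.]. ⇒ new: deploy_prod.
[5] (vii) [gen_docs :- deploy_prod, link_lib.]. ⇒ new: gen_docs.
[6] (ix) [tests_changed :- gen_docs, deploy_stage.]; (xi) [cond_2 :- gen_docs.]. ⇒ new: tests_changed, cond_2.
tests_changed first appears in round 6.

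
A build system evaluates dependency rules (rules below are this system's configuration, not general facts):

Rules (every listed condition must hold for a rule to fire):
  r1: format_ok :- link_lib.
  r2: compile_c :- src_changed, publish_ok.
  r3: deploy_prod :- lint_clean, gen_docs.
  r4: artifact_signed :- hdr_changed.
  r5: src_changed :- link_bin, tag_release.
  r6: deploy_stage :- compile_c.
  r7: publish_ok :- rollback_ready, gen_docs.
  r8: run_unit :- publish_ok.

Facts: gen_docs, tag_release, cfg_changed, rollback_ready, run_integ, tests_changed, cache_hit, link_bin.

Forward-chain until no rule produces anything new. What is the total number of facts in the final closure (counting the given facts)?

13

Round 1 fires r5, r7, giving src_changed, publish_ok.
Round 2 fires r2, r8, giving compile_c, run_unit.
Round 3 fires r6, giving deploy_stage.
Closure: {cache_hit, cfg_changed, compile_c, deploy_stage, gen_docs, link_bin, publish_ok, rollback_ready, run_integ, run_unit, src_changed, tag_release, tests_changed} — 13 facts.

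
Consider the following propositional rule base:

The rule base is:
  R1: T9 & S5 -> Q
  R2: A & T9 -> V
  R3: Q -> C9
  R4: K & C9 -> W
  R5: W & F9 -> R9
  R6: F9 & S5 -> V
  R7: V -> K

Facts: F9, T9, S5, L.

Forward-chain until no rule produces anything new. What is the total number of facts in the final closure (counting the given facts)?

10

Round 1: R1 [T9 & S5 -> Q]; R6 [F9 & S5 -> V]. New: Q, V.
Round 2: R3 [Q -> C9]; R7 [V -> K]. New: C9, K.
Round 3: R4 [K & C9 -> W]. New: W.
Round 4: R5 [W & F9 -> R9]. New: R9.
Closure: {C9, F9, K, L, Q, R9, S5, T9, V, W} — 10 facts.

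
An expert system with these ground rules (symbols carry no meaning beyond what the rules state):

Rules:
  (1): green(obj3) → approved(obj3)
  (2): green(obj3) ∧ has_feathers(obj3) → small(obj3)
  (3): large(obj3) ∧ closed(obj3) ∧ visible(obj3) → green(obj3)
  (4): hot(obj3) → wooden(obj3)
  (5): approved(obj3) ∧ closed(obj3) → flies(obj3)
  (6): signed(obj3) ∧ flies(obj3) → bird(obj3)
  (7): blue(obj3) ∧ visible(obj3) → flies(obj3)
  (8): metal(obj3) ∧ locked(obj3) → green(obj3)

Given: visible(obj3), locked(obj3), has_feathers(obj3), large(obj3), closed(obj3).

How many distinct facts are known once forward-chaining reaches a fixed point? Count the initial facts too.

[1] (3) [large(obj3) ∧ closed(obj3) ∧ visible(obj3) → green(obj3)]. ⇒ new: green(obj3).
[2] (1) [green(obj3) → approved(obj3)]; (2) [green(obj3) ∧ has_feathers(obj3) → small(obj3)]. ⇒ new: approved(obj3), small(obj3).
[3] (5) [approved(obj3) ∧ closed(obj3) → flies(obj3)]. ⇒ new: flies(obj3).
Closure: {approved(obj3), closed(obj3), flies(obj3), green(obj3), has_feathers(obj3), large(obj3), locked(obj3), small(obj3), visible(obj3)} — 9 facts.

9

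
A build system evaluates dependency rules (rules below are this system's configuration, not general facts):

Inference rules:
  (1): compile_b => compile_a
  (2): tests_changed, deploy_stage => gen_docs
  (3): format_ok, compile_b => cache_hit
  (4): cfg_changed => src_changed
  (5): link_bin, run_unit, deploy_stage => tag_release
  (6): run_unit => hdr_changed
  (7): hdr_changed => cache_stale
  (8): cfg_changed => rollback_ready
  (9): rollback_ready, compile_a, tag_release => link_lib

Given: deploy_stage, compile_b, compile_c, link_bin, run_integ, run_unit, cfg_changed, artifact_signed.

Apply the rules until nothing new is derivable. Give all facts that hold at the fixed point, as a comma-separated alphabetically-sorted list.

[1] (1) [compile_b => compile_a]; (4) [cfg_changed => src_changed]; (5) [link_bin, run_unit, deploy_stage => tag_release]; (6) [run_unit => hdr_changed]; (8) [cfg_changed => rollback_ready]. ⇒ new: compile_a, src_changed, tag_release, hdr_changed, rollback_ready.
[2] (7) [hdr_changed => cache_stale]; (9) [rollback_ready, compile_a, tag_release => link_lib]. ⇒ new: cache_stale, link_lib.

artifact_signed, cache_stale, cfg_changed, compile_a, compile_b, compile_c, deploy_stage, hdr_changed, link_bin, link_lib, rollback_ready, run_integ, run_unit, src_changed, tag_release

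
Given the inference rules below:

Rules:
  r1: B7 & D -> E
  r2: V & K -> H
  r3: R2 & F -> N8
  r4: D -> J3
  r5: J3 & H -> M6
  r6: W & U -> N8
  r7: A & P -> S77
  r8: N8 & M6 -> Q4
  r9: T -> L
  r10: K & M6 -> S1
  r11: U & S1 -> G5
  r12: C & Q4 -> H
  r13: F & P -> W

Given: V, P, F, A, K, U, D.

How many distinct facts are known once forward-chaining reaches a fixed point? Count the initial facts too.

16

[1] r2 [V & K -> H]; r4 [D -> J3]; r7 [A & P -> S77]; r13 [F & P -> W]. ⇒ new: H, J3, S77, W.
[2] r5 [J3 & H -> M6]; r6 [W & U -> N8]. ⇒ new: M6, N8.
[3] r8 [N8 & M6 -> Q4]; r10 [K & M6 -> S1]. ⇒ new: Q4, S1.
[4] r11 [U & S1 -> G5]. ⇒ new: G5.
Closure: {A, D, F, G5, H, J3, K, M6, N8, P, Q4, S1, S77, U, V, W} — 16 facts.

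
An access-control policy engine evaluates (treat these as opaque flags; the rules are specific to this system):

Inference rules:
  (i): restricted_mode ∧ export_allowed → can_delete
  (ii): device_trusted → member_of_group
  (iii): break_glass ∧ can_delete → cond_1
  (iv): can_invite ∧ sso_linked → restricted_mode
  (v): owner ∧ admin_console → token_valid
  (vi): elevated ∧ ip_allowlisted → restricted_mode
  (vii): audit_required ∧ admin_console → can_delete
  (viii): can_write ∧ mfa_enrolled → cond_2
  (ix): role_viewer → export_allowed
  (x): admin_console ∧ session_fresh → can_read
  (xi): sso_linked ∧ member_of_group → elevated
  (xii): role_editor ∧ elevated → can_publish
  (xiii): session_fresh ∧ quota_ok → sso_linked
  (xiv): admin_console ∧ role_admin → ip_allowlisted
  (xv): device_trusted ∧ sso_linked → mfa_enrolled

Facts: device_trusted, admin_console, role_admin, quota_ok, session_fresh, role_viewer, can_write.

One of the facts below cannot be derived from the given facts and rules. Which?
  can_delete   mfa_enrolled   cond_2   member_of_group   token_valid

[1] (ii) [device_trusted → member_of_group]; (ix) [role_viewer → export_allowed]; (x) [admin_console ∧ session_fresh → can_read]; (xiii) [session_fresh ∧ quota_ok → sso_linked]; (xiv) [admin_console ∧ role_admin → ip_allowlisted]. ⇒ new: member_of_group, export_allowed, can_read, sso_linked, ip_allowlisted.
[2] (xi) [sso_linked ∧ member_of_group → elevated]; (xv) [device_trusted ∧ sso_linked → mfa_enrolled]. ⇒ new: elevated, mfa_enrolled.
[3] (vi) [elevated ∧ ip_allowlisted → restricted_mode]; (viii) [can_write ∧ mfa_enrolled → cond_2]. ⇒ new: restricted_mode, cond_2.
[4] (i) [restricted_mode ∧ export_allowed → can_delete]. ⇒ new: can_delete.
Derived: cond_2 (round 3), mfa_enrolled (round 2), member_of_group (round 1), can_delete (round 4). token_valid never appears in any round.

token_valid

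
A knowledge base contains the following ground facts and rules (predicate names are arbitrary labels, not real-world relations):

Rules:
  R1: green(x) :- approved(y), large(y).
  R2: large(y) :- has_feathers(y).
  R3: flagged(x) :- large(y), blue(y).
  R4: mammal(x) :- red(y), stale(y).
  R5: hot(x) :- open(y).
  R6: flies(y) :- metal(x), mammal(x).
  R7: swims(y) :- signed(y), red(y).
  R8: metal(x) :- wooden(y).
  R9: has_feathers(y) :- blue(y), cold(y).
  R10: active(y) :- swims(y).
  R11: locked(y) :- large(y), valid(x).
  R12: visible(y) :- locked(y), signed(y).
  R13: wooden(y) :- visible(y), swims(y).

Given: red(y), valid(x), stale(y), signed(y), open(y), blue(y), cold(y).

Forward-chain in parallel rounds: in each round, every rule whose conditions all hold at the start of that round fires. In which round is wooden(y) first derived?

Round 1: R4 [mammal(x) :- red(y), stale(y).]; R5 [hot(x) :- open(y).]; R7 [swims(y) :- signed(y), red(y).]; R9 [has_feathers(y) :- blue(y), cold(y).]. New: mammal(x), hot(x), swims(y), has_feathers(y).
Round 2: R2 [large(y) :- has_feathers(y).]; R10 [active(y) :- swims(y).]. New: large(y), active(y).
Round 3: R3 [flagged(x) :- large(y), blue(y).]; R11 [locked(y) :- large(y), valid(x).]. New: flagged(x), locked(y).
Round 4: R12 [visible(y) :- locked(y), signed(y).]. New: visible(y).
Round 5: R13 [wooden(y) :- visible(y), swims(y).]. New: wooden(y).
wooden(y) first appears in round 5.

5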